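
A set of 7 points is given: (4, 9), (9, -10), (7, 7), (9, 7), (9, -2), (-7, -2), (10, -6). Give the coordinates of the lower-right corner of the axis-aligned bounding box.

(10, -10)

x-range [-7, 10], y-range [-10, 9].
The lower-right corner is (10, -10).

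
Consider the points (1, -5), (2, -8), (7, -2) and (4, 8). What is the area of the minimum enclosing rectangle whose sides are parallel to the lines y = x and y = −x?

In coordinates u = x + y, v = x − y the rectangle is axis-aligned; the map (x,y)→(u,v) scales areas by 2.
u-values: -4, -6, 5, 12; range = 12 − (-6) = 18.
v-values: 6, 10, 9, -4; range = 10 − (-4) = 14.
Area = (18 × 14) / 2 = 126.

126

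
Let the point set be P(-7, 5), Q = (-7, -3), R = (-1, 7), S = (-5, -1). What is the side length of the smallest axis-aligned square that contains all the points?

10

The bounding box has width 6 and height 10.
An axis-aligned square enclosing the set must have side ≥ max(width, height).
So the minimum side is max(6, 10) = 10.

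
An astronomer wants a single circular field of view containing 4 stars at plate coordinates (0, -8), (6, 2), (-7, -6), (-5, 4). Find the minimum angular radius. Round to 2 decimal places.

7.63

A smallest enclosing disk is always determined by at most three of the input points on its boundary.
The farthest pair is (6, 2)–(-7, -6) with squared distance 233. The circle on this segment as diameter has centre (-0.5, -2) and r² = 233/4 = 58.25.
Check (0, -8): distance² to centre = 36.25 ≤ 58.25, so it lies inside.
All remaining points lie in this disk, and no smaller disk contains both endpoints, so this is the minimum enclosing circle.
r = √(58.25) ≈ 7.63.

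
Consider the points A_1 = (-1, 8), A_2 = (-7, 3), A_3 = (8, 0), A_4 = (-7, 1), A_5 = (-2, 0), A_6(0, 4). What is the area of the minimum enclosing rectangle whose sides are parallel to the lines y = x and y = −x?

126

In coordinates u = x + y, v = x − y the rectangle is axis-aligned; the map (x,y)→(u,v) scales areas by 2.
u-values: 7, -4, 8, -6, -2, 4; range = 8 − (-6) = 14.
v-values: -9, -10, 8, -8, -2, -4; range = 8 − (-10) = 18.
Area = (14 × 18) / 2 = 126.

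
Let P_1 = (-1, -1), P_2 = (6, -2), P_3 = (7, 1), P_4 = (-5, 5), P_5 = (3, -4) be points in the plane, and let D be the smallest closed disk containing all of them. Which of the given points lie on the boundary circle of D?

P_2, P_3, P_4

The minimum enclosing circle of a finite set is fixed by two of the points (as a diameter) or three (as a circumcircle).
The farthest pair is P_2–P_4 with squared distance 170. The circle on this segment as diameter has centre (0.5, 1.5) and r² = 170/4 = 42.5.
Check P_1: distance² to centre = 8.5 ≤ 42.5, so it lies inside.
All remaining points lie in this disk, and no smaller disk contains both endpoints, so this is the minimum enclosing circle.
The points at distance exactly r from the centre are P_2, P_3, P_4 — 3 points.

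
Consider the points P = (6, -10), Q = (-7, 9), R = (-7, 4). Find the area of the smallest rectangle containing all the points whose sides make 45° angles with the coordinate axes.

In coordinates u = x + y, v = x − y the rectangle is axis-aligned; the map (x,y)→(u,v) scales areas by 2.
u-values: -4, 2, -3; range = 2 − (-4) = 6.
v-values: 16, -16, -11; range = 16 − (-16) = 32.
Area = (6 × 32) / 2 = 96.

96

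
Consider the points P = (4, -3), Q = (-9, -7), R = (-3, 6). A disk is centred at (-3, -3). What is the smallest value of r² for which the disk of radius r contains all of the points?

The required radius is the distance from (-3, -3) to the farthest point.
Squared distances: 49, 52, 81.
Maximum is 81, attained at R.

81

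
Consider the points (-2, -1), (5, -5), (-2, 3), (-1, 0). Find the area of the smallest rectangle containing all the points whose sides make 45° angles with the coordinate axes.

30

In coordinates u = x + y, v = x − y the rectangle is axis-aligned; the map (x,y)→(u,v) scales areas by 2.
u-values: -3, 0, 1, -1; range = 1 − (-3) = 4.
v-values: -1, 10, -5, -1; range = 10 − (-5) = 15.
Area = (4 × 15) / 2 = 30.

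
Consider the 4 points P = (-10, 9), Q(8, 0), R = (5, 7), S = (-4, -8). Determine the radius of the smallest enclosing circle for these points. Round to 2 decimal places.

10.38

A smallest enclosing disk is always determined by at most three of the input points on its boundary.
The minimum enclosing circle is determined by three boundary points: P, Q, S.
Their circumcentre is (-15/7, 31/14) with r² = 21125/196.
The farthest remaining point R is at distance² 14489/196 ≤ 21125/196.
r = √(21125/196) ≈ 10.38.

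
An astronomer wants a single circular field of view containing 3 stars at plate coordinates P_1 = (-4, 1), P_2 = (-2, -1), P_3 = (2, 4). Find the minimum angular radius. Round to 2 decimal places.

3.37

Side lengths²: P_1P_2² = 8, P_1P_3² = 45, P_2P_3² = 41.
Since P_1P_3² = 45 < 41 + 8 = 49, the triangle is acute, so the smallest enclosing circle is the circumcircle.
Circumcentre = (-5/6, 13/6), r² = 205/18.
r = √(205/18) ≈ 3.37.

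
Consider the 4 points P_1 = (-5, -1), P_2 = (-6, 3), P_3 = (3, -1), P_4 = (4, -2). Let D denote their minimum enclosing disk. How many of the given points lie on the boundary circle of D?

2

A smallest enclosing disk is always determined by at most three of the input points on its boundary.
The farthest pair is P_2–P_4 with squared distance 125. The circle on this segment as diameter has centre (-1, 0.5) and r² = 125/4 = 31.25.
Check P_1: distance² to centre = 18.25 ≤ 31.25, so it lies inside.
All remaining points lie in this disk, and no smaller disk contains both endpoints, so this is the minimum enclosing circle.
The points at distance exactly r from the centre are P_2, P_4 — 2 points.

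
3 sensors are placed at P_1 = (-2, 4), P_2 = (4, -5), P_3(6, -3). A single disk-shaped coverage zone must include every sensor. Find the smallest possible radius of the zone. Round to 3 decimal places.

Side lengths²: P_1P_2² = 117, P_1P_3² = 113, P_2P_3² = 8.
Since P_1P_2² = 117 < 113 + 8 = 121, the triangle is acute, so the smallest enclosing circle is the circumcircle.
Circumcentre = (1.3, -0.3), r² = 29.38.
r = √(29.38) ≈ 5.420.

5.420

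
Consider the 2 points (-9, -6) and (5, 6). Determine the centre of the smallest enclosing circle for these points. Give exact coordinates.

(-2, 0)

The smallest circle enclosing two points has them as diameter endpoints.
Centre = midpoint = (-2, 0); r² = |(-9, -6)−(5, 6)|²/4 = 340/4 = 85.
Centre = (-2, 0).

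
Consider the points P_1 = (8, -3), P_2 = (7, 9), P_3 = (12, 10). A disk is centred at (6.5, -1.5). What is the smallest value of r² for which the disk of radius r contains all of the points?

162.5

The required radius is the distance from (6.5, -1.5) to the farthest point.
Squared distances: 4.5, 110.5, 162.5.
Maximum is 162.5, attained at P_3.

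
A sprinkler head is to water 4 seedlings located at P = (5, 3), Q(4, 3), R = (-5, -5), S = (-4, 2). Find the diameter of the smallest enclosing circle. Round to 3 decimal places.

A smallest enclosing disk is always determined by at most three of the input points on its boundary.
The farthest pair is P–R with squared distance 164. The circle on this segment as diameter has centre (0, -1) and r² = 164/4 = 41.
Check Q: distance² to centre = 32 ≤ 41, so it lies inside.
All remaining points lie in this disk, and no smaller disk contains both endpoints, so this is the minimum enclosing circle.
Diameter = 2r = 2√41 ≈ 12.806.

12.806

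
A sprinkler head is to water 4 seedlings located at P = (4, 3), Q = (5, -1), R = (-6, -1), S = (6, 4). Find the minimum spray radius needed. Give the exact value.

6.5

By Welzl's lemma the MEC is supported by two points (diametrically opposite) or three points (on a circumcircle).
The farthest pair is R–S with squared distance 169. The circle on this segment as diameter has centre (0, 1.5) and r² = 169/4 = 42.25.
Check P: distance² to centre = 18.25 ≤ 42.25, so it lies inside.
All remaining points lie in this disk, and no smaller disk contains both endpoints, so this is the minimum enclosing circle.
r = √(42.25) = 6.5.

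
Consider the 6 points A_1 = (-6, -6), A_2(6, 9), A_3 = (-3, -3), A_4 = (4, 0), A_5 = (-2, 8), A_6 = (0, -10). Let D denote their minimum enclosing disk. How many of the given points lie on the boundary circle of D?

3

A smallest enclosing disk is always determined by at most three of the input points on its boundary.
The minimum enclosing circle is determined by three boundary points: A_1, A_2, A_6.
Their circumcentre is (50/23, -11/46) with r² = 211601/2116.
The farthest remaining point A_5 is at distance² 180505/2116 ≤ 211601/2116.
The points at distance exactly r from the centre are A_1, A_2, A_6 — 3 points.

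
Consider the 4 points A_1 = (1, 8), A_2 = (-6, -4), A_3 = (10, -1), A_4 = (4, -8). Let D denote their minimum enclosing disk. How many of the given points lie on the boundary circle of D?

3

The minimum enclosing circle of a finite set is fixed by two of the points (as a diameter) or three (as a circumcircle).
The minimum enclosing circle is determined by three boundary points: A_1, A_2, A_3.
Their circumcentre is (61/38, -15/38) with r² = 51145/722.
The farthest remaining point A_4 is at distance² 45901/722 ≤ 51145/722.
The points at distance exactly r from the centre are A_1, A_2, A_3 — 3 points.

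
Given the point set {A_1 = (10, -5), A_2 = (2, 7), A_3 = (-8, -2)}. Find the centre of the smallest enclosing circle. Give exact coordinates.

(1.21875, -2.1875)

Side lengths²: A_1A_2² = 208, A_1A_3² = 333, A_2A_3² = 181.
Since A_1A_3² = 333 < 208 + 181 = 389, the triangle is acute, so the smallest enclosing circle is the circumcircle.
Circumcentre = (1.21875, -2.1875), r² = 85.0205078125.
Centre = (1.21875, -2.1875).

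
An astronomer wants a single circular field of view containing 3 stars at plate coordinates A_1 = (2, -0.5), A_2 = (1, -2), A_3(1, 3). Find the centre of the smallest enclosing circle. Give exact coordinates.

Side lengths²: A_1A_2² = 3.25, A_1A_3² = 13.25, A_2A_3² = 25.
Since A_2A_3² = 25 ≥ 13.25 + 3.25 = 16.5, the angle opposite A_2A_3 is not acute, so the smallest enclosing circle has A_2A_3 as diameter.
Centre = midpoint of A_2A_3 = (1, 0.5), r² = 25/4 = 6.25.
Centre = (1, 0.5).

(1, 0.5)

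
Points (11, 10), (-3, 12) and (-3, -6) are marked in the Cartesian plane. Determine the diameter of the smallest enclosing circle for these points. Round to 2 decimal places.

Call the three points A, B, C in the order given.
Side lengths²: AB² = 200, AC² = 452, BC² = 324.
Since AC² = 452 < 324 + 200 = 524, the triangle is acute, so the smallest enclosing circle is the circumcircle.
Circumcentre = (20/7, 3), r² = 5650/49.
Diameter = 2r = 2√(5650/49) ≈ 21.48.

21.48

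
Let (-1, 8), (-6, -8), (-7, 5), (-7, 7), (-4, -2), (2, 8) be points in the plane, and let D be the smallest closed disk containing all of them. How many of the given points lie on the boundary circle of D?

By Welzl's lemma the MEC is supported by two points (diametrically opposite) or three points (on a circumcircle).
The farthest pair is (-6, -8)–(2, 8) with squared distance 320. The circle on this segment as diameter has centre (-2, 0) and r² = 320/4 = 80.
Check (-1, 8): distance² to centre = 65 ≤ 80, so it lies inside.
All remaining points lie in this disk, and no smaller disk contains both endpoints, so this is the minimum enclosing circle.
The points at distance exactly r from the centre are (-6, -8), (2, 8) — 2 points.

2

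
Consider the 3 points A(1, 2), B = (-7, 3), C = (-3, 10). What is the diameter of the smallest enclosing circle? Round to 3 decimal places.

9.690

Side lengths²: AB² = 65, AC² = 80, BC² = 65.
Since AC² = 80 < 65 + 65 = 130, the triangle is acute, so the smallest enclosing circle is the circumcircle.
Circumcentre = (-8/3, 31/6), r² = 845/36.
Diameter = 2r = 2√(845/36) ≈ 9.690.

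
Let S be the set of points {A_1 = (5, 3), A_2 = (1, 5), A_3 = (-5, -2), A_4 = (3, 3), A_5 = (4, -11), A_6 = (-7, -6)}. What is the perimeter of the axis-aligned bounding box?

Width = max x − min x = 5 − (-7) = 12.
Height = max y − min y = 5 − (-11) = 16.
Perimeter = 2(12 + 16) = 56.

56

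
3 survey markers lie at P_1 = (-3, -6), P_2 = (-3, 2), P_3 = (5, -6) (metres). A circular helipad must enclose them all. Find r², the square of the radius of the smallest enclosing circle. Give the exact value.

Side lengths²: P_1P_2² = 64, P_1P_3² = 64, P_2P_3² = 128.
Since P_2P_3² = 128 ≥ 64 + 64 = 128, the angle opposite P_2P_3 is not acute, so the smallest enclosing circle has P_2P_3 as diameter.
Centre = midpoint of P_2P_3 = (1, -2), r² = 128/4 = 32.

32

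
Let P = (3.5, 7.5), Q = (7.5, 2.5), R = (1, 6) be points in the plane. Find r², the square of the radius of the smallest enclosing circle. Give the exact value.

13.625

Side lengths²: PQ² = 41, PR² = 8.5, QR² = 54.5.
Since QR² = 54.5 ≥ 41 + 8.5 = 49.5, the angle opposite QR is not acute, so the smallest enclosing circle has QR as diameter.
Centre = midpoint of QR = (4.25, 4.25), r² = 54.5/4 = 13.625.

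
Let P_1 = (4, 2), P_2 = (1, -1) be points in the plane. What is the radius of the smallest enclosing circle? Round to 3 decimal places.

The smallest circle enclosing two points has them as diameter endpoints.
Centre = midpoint = (2.5, 0.5); r² = |P_1P_2|²/4 = 18/4 = 4.5.
r = √(4.5) ≈ 2.121.

2.121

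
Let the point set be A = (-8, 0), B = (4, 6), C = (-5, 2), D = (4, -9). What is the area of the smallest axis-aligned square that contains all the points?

The bounding box has width 12 and height 15.
An axis-aligned square enclosing the set must have side ≥ max(width, height).
So the minimum side is max(12, 15) = 15.
Area = 15² = 225.

225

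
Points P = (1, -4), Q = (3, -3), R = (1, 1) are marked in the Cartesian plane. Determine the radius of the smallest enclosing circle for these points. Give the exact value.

2.5

Side lengths²: PQ² = 5, PR² = 25, QR² = 20.
Since PR² = 25 ≥ 20 + 5 = 25, the angle opposite PR is not acute, so the smallest enclosing circle has PR as diameter.
Centre = midpoint of PR = (1, -1.5), r² = 25/4 = 6.25.
r = √(6.25) = 2.5.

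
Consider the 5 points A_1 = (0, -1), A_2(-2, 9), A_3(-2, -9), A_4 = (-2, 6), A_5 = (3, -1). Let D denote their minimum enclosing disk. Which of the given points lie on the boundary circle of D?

A_2, A_3

The minimum enclosing circle of a finite set is fixed by two of the points (as a diameter) or three (as a circumcircle).
The farthest pair is A_2–A_3 with squared distance 324. The circle on this segment as diameter has centre (-2, 0) and r² = 324/4 = 81.
Check A_1: distance² to centre = 5 ≤ 81, so it lies inside.
All remaining points lie in this disk, and no smaller disk contains both endpoints, so this is the minimum enclosing circle.
The points at distance exactly r from the centre are A_2, A_3 — 2 points.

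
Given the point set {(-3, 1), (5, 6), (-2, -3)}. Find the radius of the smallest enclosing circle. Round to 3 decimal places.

Call the three points A, B, C in the order given.
Side lengths²: AB² = 89, AC² = 17, BC² = 130.
Since BC² = 130 ≥ 89 + 17 = 106, the angle opposite BC is not acute, so the smallest enclosing circle has BC as diameter.
Centre = midpoint of BC = (1.5, 1.5), r² = 130/4 = 32.5.
r = √(32.5) ≈ 5.701.

5.701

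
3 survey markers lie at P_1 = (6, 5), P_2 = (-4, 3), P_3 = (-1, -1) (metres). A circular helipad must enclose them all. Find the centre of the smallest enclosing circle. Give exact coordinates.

Side lengths²: P_1P_2² = 104, P_1P_3² = 85, P_2P_3² = 25.
Since P_1P_2² = 104 < 85 + 25 = 110, the triangle is acute, so the smallest enclosing circle is the circumcircle.
Circumcentre = (49/46, 169/46), r² = 27625/1058.
Centre = (49/46, 169/46).

(49/46, 169/46)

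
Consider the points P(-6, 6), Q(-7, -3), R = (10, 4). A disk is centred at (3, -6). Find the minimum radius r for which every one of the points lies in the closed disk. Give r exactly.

The required radius is the distance from (3, -6) to the farthest point.
Squared distances: 225, 109, 149.
Maximum is 225, attained at P.
r = √225 = 15.

15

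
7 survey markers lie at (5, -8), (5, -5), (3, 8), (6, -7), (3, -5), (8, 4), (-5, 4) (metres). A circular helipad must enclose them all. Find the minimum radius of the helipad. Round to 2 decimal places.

8.28

By Welzl's lemma the MEC is supported by two points (diametrically opposite) or three points (on a circumcircle).
The minimum enclosing circle is determined by three boundary points: (5, -8), (3, 8), (-5, 4).
Their circumcentre is (36/17, -4/17) with r² = 19825/289.
The farthest remaining point (6, -7) is at distance² 17581/289 ≤ 19825/289.
r = √(19825/289) ≈ 8.28.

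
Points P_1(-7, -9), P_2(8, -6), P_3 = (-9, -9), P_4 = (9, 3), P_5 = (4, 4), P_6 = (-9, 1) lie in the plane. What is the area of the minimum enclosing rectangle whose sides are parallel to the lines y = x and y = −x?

In coordinates u = x + y, v = x − y the rectangle is axis-aligned; the map (x,y)→(u,v) scales areas by 2.
u-values: -16, 2, -18, 12, 8, -8; range = 12 − (-18) = 30.
v-values: 2, 14, 0, 6, 0, -10; range = 14 − (-10) = 24.
Area = (30 × 24) / 2 = 360.

360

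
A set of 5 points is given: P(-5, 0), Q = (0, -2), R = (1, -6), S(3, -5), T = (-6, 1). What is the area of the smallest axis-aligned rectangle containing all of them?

63

x ranges over [-6, 3], width 9.
y ranges over [-6, 1], height 7.
Area = 9 × 7 = 63.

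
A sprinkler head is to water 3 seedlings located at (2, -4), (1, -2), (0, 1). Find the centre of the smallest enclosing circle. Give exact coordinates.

(1, -1.5)

Call the three points A, B, C in the order given.
Side lengths²: AB² = 5, AC² = 29, BC² = 10.
Since AC² = 29 ≥ 10 + 5 = 15, the angle opposite AC is not acute, so the smallest enclosing circle has AC as diameter.
Centre = midpoint of AC = (1, -1.5), r² = 29/4 = 7.25.
Centre = (1, -1.5).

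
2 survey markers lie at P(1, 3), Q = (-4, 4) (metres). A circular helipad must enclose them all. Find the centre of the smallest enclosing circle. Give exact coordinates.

(-1.5, 3.5)

The smallest circle enclosing two points has them as diameter endpoints.
Centre = midpoint = (-1.5, 3.5); r² = |PQ|²/4 = 26/4 = 6.5.
Centre = (-1.5, 3.5).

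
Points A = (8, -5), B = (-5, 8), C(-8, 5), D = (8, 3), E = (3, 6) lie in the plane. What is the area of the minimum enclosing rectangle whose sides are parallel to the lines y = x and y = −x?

In coordinates u = x + y, v = x − y the rectangle is axis-aligned; the map (x,y)→(u,v) scales areas by 2.
u-values: 3, 3, -3, 11, 9; range = 11 − (-3) = 14.
v-values: 13, -13, -13, 5, -3; range = 13 − (-13) = 26.
Area = (14 × 26) / 2 = 182.

182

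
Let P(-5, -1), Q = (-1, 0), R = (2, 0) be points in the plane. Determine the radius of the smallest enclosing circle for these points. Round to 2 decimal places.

Side lengths²: PQ² = 17, PR² = 50, QR² = 9.
Since PR² = 50 ≥ 17 + 9 = 26, the angle opposite PR is not acute, so the smallest enclosing circle has PR as diameter.
Centre = midpoint of PR = (-1.5, -0.5), r² = 50/4 = 12.5.
r = √(12.5) ≈ 3.54.

3.54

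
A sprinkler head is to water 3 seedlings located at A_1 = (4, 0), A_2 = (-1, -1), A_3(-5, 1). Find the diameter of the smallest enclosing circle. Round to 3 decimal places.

9.055

Side lengths²: A_1A_2² = 26, A_1A_3² = 82, A_2A_3² = 20.
Since A_1A_3² = 82 ≥ 26 + 20 = 46, the angle opposite A_1A_3 is not acute, so the smallest enclosing circle has A_1A_3 as diameter.
Centre = midpoint of A_1A_3 = (-0.5, 0.5), r² = 82/4 = 20.5.
Diameter = 2r = 2√(20.5) ≈ 9.055.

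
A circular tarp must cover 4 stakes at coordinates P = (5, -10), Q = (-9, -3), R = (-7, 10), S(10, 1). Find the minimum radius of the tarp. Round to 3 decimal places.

11.662

The farthest pair is P–R with squared distance 544. The circle on this segment as diameter has centre (-1, 0) and r² = 544/4 = 136.
Check Q: distance² to centre = 73 ≤ 136, so it lies inside.
All remaining points lie in this disk, and no smaller disk contains both endpoints, so this is the minimum enclosing circle.
r = √136 ≈ 11.662.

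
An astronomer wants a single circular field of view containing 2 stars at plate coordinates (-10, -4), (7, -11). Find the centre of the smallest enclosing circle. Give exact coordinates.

(-1.5, -7.5)

The smallest circle enclosing two points has them as diameter endpoints.
Centre = midpoint = (-1.5, -7.5); r² = |(-10, -4)−(7, -11)|²/4 = 338/4 = 84.5.
Centre = (-1.5, -7.5).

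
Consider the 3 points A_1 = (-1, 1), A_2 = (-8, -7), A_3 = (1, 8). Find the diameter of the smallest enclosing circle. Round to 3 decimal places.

17.493

Side lengths²: A_1A_2² = 113, A_1A_3² = 53, A_2A_3² = 306.
Since A_2A_3² = 306 ≥ 113 + 53 = 166, the angle opposite A_2A_3 is not acute, so the smallest enclosing circle has A_2A_3 as diameter.
Centre = midpoint of A_2A_3 = (-3.5, 0.5), r² = 306/4 = 76.5.
Diameter = 2r = 2√(76.5) ≈ 17.493.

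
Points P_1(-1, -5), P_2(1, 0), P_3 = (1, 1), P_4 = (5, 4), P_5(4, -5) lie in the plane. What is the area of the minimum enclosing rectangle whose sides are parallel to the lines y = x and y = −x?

67.5

In coordinates u = x + y, v = x − y the rectangle is axis-aligned; the map (x,y)→(u,v) scales areas by 2.
u-values: -6, 1, 2, 9, -1; range = 9 − (-6) = 15.
v-values: 4, 1, 0, 1, 9; range = 9 − 0 = 9.
Area = (15 × 9) / 2 = 67.5.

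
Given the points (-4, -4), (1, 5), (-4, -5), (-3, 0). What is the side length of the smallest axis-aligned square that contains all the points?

The bounding box has width 5 and height 10.
An axis-aligned square enclosing the set must have side ≥ max(width, height).
So the minimum side is max(5, 10) = 10.

10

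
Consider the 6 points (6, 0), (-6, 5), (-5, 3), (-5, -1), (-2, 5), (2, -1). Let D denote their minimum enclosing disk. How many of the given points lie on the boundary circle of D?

2

The farthest pair is (6, 0)–(-6, 5) with squared distance 169. The circle on this segment as diameter has centre (0, 2.5) and r² = 169/4 = 42.25.
Check (-5, 3): distance² to centre = 25.25 ≤ 42.25, so it lies inside.
All remaining points lie in this disk, and no smaller disk contains both endpoints, so this is the minimum enclosing circle.
The points at distance exactly r from the centre are (6, 0), (-6, 5) — 2 points.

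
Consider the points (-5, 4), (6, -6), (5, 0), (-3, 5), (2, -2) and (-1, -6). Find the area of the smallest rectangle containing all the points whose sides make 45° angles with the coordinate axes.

In coordinates u = x + y, v = x − y the rectangle is axis-aligned; the map (x,y)→(u,v) scales areas by 2.
u-values: -1, 0, 5, 2, 0, -7; range = 5 − (-7) = 12.
v-values: -9, 12, 5, -8, 4, 5; range = 12 − (-9) = 21.
Area = (12 × 21) / 2 = 126.

126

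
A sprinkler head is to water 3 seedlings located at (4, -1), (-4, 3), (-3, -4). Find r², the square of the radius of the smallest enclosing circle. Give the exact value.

Call the three points A, B, C in the order given.
Side lengths²: AB² = 80, AC² = 58, BC² = 50.
Since AB² = 80 < 58 + 50 = 108, the triangle is acute, so the smallest enclosing circle is the circumcircle.
Circumcentre = (-7/13, -1/13), r² = 3625/169.

3625/169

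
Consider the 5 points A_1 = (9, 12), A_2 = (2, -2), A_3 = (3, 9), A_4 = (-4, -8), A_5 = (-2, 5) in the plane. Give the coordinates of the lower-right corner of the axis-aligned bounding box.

(9, -8)

x-range [-4, 9], y-range [-8, 12].
The lower-right corner is (9, -8).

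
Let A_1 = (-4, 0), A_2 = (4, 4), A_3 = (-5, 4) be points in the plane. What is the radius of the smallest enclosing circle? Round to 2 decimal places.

Side lengths²: A_1A_2² = 80, A_1A_3² = 17, A_2A_3² = 81.
Since A_2A_3² = 81 < 80 + 17 = 97, the triangle is acute, so the smallest enclosing circle is the circumcircle.
Circumcentre = (-0.5, 3), r² = 21.25.
r = √(21.25) ≈ 4.61.

4.61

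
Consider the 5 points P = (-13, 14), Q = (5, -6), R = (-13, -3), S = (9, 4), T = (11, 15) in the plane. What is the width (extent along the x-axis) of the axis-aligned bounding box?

24

max x = 11, min x = -13, so width = 24.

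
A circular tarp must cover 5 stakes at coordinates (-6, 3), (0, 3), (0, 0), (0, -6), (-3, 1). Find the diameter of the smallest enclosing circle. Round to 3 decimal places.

The minimum enclosing circle of a finite set is fixed by two of the points (as a diameter) or three (as a circumcircle).
The farthest pair is (-6, 3)–(0, -6) with squared distance 117. The circle on this segment as diameter has centre (-3, -1.5) and r² = 117/4 = 29.25.
Check (0, 3): distance² to centre = 29.25 ≤ 29.25, so it lies inside.
All remaining points lie in this disk, and no smaller disk contains both endpoints, so this is the minimum enclosing circle.
Diameter = 2r = 2√(29.25) ≈ 10.817.

10.817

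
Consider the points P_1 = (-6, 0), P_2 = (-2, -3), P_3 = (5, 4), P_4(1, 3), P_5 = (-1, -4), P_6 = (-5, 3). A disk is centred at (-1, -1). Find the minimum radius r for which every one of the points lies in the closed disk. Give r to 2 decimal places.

The required radius is the distance from (-1, -1) to the farthest point.
Squared distances: 26, 5, 61, 20, 9, 32.
Maximum is 61, attained at P_3.
r = √61 ≈ 7.81.

7.81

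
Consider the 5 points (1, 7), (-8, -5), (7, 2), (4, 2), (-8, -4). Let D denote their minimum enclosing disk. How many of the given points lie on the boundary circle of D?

A smallest enclosing disk is always determined by at most three of the input points on its boundary.
The minimum enclosing circle is determined by three boundary points: (1, 7), (-8, -5), (7, 2).
Their circumcentre is (-53/78, -29/26) with r² = 208925/3042.
The farthest remaining point (-8, -4) is at distance² 188333/3042 ≤ 208925/3042.
The points at distance exactly r from the centre are (1, 7), (-8, -5), (7, 2) — 3 points.

3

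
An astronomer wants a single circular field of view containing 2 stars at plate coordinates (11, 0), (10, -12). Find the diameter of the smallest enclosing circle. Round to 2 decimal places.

12.04

The smallest circle enclosing two points has them as diameter endpoints.
Centre = midpoint = (10.5, -6); r² = |(11, 0)−(10, -12)|²/4 = 145/4 = 36.25.
Diameter = 2r = 2√(36.25) ≈ 12.04.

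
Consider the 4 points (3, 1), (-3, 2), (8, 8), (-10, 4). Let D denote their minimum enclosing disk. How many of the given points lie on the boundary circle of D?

By Welzl's lemma the MEC is supported by two points (diametrically opposite) or three points (on a circumcircle).
The farthest pair is (8, 8)–(-10, 4) with squared distance 340. The circle on this segment as diameter has centre (-1, 6) and r² = 340/4 = 85.
Check (3, 1): distance² to centre = 41 ≤ 85, so it lies inside.
All remaining points lie in this disk, and no smaller disk contains both endpoints, so this is the minimum enclosing circle.
The points at distance exactly r from the centre are (8, 8), (-10, 4) — 2 points.

2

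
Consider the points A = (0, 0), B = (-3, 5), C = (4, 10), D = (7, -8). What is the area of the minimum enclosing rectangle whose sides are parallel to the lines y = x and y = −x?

In coordinates u = x + y, v = x − y the rectangle is axis-aligned; the map (x,y)→(u,v) scales areas by 2.
u-values: 0, 2, 14, -1; range = 14 − (-1) = 15.
v-values: 0, -8, -6, 15; range = 15 − (-8) = 23.
Area = (15 × 23) / 2 = 172.5.

172.5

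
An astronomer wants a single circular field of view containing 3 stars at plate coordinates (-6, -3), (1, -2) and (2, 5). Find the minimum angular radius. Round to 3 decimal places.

5.657

Call the three points A, B, C in the order given.
Side lengths²: AB² = 50, AC² = 128, BC² = 50.
Since AC² = 128 ≥ 50 + 50 = 100, the angle opposite AC is not acute, so the smallest enclosing circle has AC as diameter.
Centre = midpoint of AC = (-2, 1), r² = 128/4 = 32.
r = √32 ≈ 5.657.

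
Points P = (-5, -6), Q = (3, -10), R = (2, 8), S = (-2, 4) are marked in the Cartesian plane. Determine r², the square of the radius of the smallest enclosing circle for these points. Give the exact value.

The farthest pair is Q–R with squared distance 325. The circle on this segment as diameter has centre (2.5, -1) and r² = 325/4 = 81.25.
Check P: distance² to centre = 81.25 ≤ 81.25, so it lies inside.
All remaining points lie in this disk, and no smaller disk contains both endpoints, so this is the minimum enclosing circle.

81.25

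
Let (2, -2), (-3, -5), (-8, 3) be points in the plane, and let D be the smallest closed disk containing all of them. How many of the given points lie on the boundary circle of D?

Call the three points A, B, C in the order given.
Side lengths²: AB² = 34, AC² = 125, BC² = 89.
Since AC² = 125 ≥ 89 + 34 = 123, the angle opposite AC is not acute, so the smallest enclosing circle has AC as diameter.
Centre = midpoint of AC = (-3, 0.5), r² = 125/4 = 31.25.
The points at distance exactly r from the centre are (2, -2), (-8, 3) — 2 points.

2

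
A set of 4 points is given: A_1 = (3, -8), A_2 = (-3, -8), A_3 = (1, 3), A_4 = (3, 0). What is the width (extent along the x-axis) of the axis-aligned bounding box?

max x = 3, min x = -3, so width = 6.

6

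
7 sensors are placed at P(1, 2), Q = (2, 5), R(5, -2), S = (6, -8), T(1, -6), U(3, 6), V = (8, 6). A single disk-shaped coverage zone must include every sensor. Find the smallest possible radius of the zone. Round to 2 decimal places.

7.23

The minimum enclosing circle is determined by three boundary points: S, U, V.
Their circumcentre is (5.5, -11/14) with r² = 5125/98.
The farthest remaining point T is at distance² 4649/98 ≤ 5125/98.
r = √(5125/98) ≈ 7.23.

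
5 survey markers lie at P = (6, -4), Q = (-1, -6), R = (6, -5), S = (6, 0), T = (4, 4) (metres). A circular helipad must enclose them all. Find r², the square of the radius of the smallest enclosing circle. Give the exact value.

The minimum enclosing circle of a finite set is fixed by two of the points (as a diameter) or three (as a circumcircle).
The minimum enclosing circle is determined by three boundary points: Q, R, T.
Their circumcentre is (49/26, -31/26) with r² = 10625/338.
The farthest remaining point P is at distance² 8389/338 ≤ 10625/338.

10625/338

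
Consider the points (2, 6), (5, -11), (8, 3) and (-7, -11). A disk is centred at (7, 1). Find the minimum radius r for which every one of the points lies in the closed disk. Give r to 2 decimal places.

18.44

The required radius is the distance from (7, 1) to the farthest point.
Squared distances: 50, 148, 5, 340.
Maximum is 340, attained at (-7, -11).
r = √340 ≈ 18.44.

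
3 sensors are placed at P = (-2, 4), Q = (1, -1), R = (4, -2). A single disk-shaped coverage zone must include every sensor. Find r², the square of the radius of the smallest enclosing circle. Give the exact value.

18

Side lengths²: PQ² = 34, PR² = 72, QR² = 10.
Since PR² = 72 ≥ 34 + 10 = 44, the angle opposite PR is not acute, so the smallest enclosing circle has PR as diameter.
Centre = midpoint of PR = (1, 1), r² = 72/4 = 18.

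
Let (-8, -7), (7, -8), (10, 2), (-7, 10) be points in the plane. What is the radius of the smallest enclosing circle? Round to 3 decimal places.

The minimum enclosing circle of a finite set is fixed by two of the points (as a diameter) or three (as a circumcircle).
The farthest pair is (7, -8)–(-7, 10) with squared distance 520. The circle on this segment as diameter has centre (0, 1) and r² = 520/4 = 130.
Check (-8, -7): distance² to centre = 128 ≤ 130, so it lies inside.
All remaining points lie in this disk, and no smaller disk contains both endpoints, so this is the minimum enclosing circle.
r = √130 ≈ 11.402.

11.402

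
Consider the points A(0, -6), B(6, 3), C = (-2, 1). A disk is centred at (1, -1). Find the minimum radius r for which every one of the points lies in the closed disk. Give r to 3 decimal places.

The required radius is the distance from (1, -1) to the farthest point.
Squared distances: 26, 41, 13.
Maximum is 41, attained at B.
r = √41 ≈ 6.403.

6.403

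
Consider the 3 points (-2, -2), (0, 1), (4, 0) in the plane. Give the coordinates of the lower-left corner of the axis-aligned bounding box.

(-2, -2)

x-range [-2, 4], y-range [-2, 1].
The lower-left corner is (-2, -2).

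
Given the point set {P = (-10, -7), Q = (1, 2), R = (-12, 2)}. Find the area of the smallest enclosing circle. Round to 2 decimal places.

166.49

Side lengths²: PQ² = 202, PR² = 85, QR² = 169.
Since PQ² = 202 < 169 + 85 = 254, the triangle is acute, so the smallest enclosing circle is the circumcircle.
Circumcentre = (-5.5, -23/18), r² = 8585/162.
Area = π·r² = π·8585/162 ≈ 166.49.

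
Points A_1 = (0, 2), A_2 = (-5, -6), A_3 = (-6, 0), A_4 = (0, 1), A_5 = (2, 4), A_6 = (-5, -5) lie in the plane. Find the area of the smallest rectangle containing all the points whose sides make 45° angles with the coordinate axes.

59.5

In coordinates u = x + y, v = x − y the rectangle is axis-aligned; the map (x,y)→(u,v) scales areas by 2.
u-values: 2, -11, -6, 1, 6, -10; range = 6 − (-11) = 17.
v-values: -2, 1, -6, -1, -2, 0; range = 1 − (-6) = 7.
Area = (17 × 7) / 2 = 59.5.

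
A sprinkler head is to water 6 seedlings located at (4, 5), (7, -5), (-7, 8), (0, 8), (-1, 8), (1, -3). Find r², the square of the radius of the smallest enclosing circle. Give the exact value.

The farthest pair is (7, -5)–(-7, 8) with squared distance 365. The circle on this segment as diameter has centre (0, 1.5) and r² = 365/4 = 91.25.
Check (4, 5): distance² to centre = 28.25 ≤ 91.25, so it lies inside.
All remaining points lie in this disk, and no smaller disk contains both endpoints, so this is the minimum enclosing circle.

91.25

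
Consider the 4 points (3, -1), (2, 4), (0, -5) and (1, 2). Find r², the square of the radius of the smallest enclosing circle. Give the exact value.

A smallest enclosing disk is always determined by at most three of the input points on its boundary.
The farthest pair is (2, 4)–(0, -5) with squared distance 85. The circle on this segment as diameter has centre (1, -0.5) and r² = 85/4 = 21.25.
Check (3, -1): distance² to centre = 4.25 ≤ 21.25, so it lies inside.
All remaining points lie in this disk, and no smaller disk contains both endpoints, so this is the minimum enclosing circle.

21.25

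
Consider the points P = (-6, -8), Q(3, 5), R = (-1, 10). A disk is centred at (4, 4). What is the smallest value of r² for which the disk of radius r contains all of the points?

The required radius is the distance from (4, 4) to the farthest point.
Squared distances: 244, 2, 61.
Maximum is 244, attained at P.

244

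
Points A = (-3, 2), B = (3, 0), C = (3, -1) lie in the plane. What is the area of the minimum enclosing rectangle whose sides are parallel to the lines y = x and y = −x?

18

In coordinates u = x + y, v = x − y the rectangle is axis-aligned; the map (x,y)→(u,v) scales areas by 2.
u-values: -1, 3, 2; range = 3 − (-1) = 4.
v-values: -5, 3, 4; range = 4 − (-5) = 9.
Area = (4 × 9) / 2 = 18.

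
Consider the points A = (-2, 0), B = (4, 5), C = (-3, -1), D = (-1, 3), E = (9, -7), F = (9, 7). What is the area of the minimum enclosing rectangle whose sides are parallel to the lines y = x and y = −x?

In coordinates u = x + y, v = x − y the rectangle is axis-aligned; the map (x,y)→(u,v) scales areas by 2.
u-values: -2, 9, -4, 2, 2, 16; range = 16 − (-4) = 20.
v-values: -2, -1, -2, -4, 16, 2; range = 16 − (-4) = 20.
Area = (20 × 20) / 2 = 200.

200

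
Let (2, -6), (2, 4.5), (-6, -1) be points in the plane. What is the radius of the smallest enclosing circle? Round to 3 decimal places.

Call the three points A, B, C in the order given.
Side lengths²: AB² = 110.25, AC² = 89, BC² = 94.25.
Since AB² = 110.25 < 94.25 + 89 = 183.25, the triangle is acute, so the smallest enclosing circle is the circumcircle.
Circumcentre = (-0.28125, -0.75), r² = 32.7666015625.
r = √(32.7666015625) ≈ 5.724.

5.724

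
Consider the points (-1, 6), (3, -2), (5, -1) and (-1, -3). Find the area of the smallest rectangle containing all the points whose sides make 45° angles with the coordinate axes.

In coordinates u = x + y, v = x − y the rectangle is axis-aligned; the map (x,y)→(u,v) scales areas by 2.
u-values: 5, 1, 4, -4; range = 5 − (-4) = 9.
v-values: -7, 5, 6, 2; range = 6 − (-7) = 13.
Area = (9 × 13) / 2 = 58.5.

58.5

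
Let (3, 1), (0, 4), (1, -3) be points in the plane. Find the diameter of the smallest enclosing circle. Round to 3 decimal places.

Call the three points A, B, C in the order given.
Side lengths²: AB² = 18, AC² = 20, BC² = 50.
Since BC² = 50 ≥ 20 + 18 = 38, the angle opposite BC is not acute, so the smallest enclosing circle has BC as diameter.
Centre = midpoint of BC = (0.5, 0.5), r² = 50/4 = 12.5.
Diameter = 2r = 2√(12.5) ≈ 7.071.

7.071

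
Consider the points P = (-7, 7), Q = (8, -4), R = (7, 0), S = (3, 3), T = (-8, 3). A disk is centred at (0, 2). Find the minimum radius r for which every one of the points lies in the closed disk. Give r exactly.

The required radius is the distance from (0, 2) to the farthest point.
Squared distances: 74, 100, 53, 10, 65.
Maximum is 100, attained at Q.
r = √100 = 10.

10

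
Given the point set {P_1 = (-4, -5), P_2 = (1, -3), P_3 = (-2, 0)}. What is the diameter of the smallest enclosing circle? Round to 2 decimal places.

5.86

Side lengths²: P_1P_2² = 29, P_1P_3² = 29, P_2P_3² = 18.
Since P_1P_3² = 29 < 29 + 18 = 47, the triangle is acute, so the smallest enclosing circle is the circumcircle.
Circumcentre = (-27/14, -41/14), r² = 841/98.
Diameter = 2r = 2√(841/98) ≈ 5.86.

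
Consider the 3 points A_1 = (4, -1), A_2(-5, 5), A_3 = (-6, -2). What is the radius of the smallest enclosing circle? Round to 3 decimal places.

5.570

Side lengths²: A_1A_2² = 117, A_1A_3² = 101, A_2A_3² = 50.
Since A_1A_2² = 117 < 101 + 50 = 151, the triangle is acute, so the smallest enclosing circle is the circumcircle.
Circumcentre = (-57/46, 41/46), r² = 32825/1058.
r = √(32825/1058) ≈ 5.570.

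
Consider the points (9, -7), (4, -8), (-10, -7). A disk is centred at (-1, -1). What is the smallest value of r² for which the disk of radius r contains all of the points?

The required radius is the distance from (-1, -1) to the farthest point.
Squared distances: 136, 74, 117.
Maximum is 136, attained at (9, -7).

136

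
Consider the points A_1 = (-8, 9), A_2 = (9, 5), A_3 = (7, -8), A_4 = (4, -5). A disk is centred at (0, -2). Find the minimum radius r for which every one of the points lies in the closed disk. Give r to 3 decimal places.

13.601

The required radius is the distance from (0, -2) to the farthest point.
Squared distances: 185, 130, 85, 25.
Maximum is 185, attained at A_1.
r = √185 ≈ 13.601.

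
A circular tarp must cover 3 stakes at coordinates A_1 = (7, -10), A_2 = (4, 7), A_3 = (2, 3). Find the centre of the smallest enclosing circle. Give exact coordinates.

(5.5, -1.5)

Side lengths²: A_1A_2² = 298, A_1A_3² = 194, A_2A_3² = 20.
Since A_1A_2² = 298 ≥ 194 + 20 = 214, the angle opposite A_1A_2 is not acute, so the smallest enclosing circle has A_1A_2 as diameter.
Centre = midpoint of A_1A_2 = (5.5, -1.5), r² = 298/4 = 74.5.
Centre = (5.5, -1.5).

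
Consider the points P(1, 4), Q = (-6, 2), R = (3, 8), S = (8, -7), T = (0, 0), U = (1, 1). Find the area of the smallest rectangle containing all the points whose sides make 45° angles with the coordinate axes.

In coordinates u = x + y, v = x − y the rectangle is axis-aligned; the map (x,y)→(u,v) scales areas by 2.
u-values: 5, -4, 11, 1, 0, 2; range = 11 − (-4) = 15.
v-values: -3, -8, -5, 15, 0, 0; range = 15 − (-8) = 23.
Area = (15 × 23) / 2 = 172.5.

172.5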